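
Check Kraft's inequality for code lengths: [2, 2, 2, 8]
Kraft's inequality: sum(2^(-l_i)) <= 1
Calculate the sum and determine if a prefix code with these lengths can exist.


Sum = 2^(-2) + 2^(-2) + 2^(-2) + 2^(-8)
    = 0.25 + 0.25 + 0.25 + 0.00390625
    = 193/256 = 0.75390625
Since 0.75390625 <= 1, Kraft's inequality IS satisfied.
A prefix code with these lengths CAN exist.

Kraft sum = 0.75390625. Satisfied.


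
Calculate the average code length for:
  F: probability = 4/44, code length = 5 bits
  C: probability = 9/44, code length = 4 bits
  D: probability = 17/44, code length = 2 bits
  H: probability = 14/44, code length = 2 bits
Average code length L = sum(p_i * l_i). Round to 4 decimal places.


Weighted contributions p_i * l_i:
  F: (4/44) * 5 = 20/44
  C: (9/44) * 4 = 36/44
  D: (17/44) * 2 = 34/44
  H: (14/44) * 2 = 28/44
Sum = (20 + 36 + 34 + 28)/44 = 118/44

L = 118/44 = 2.6818 bits/symbol


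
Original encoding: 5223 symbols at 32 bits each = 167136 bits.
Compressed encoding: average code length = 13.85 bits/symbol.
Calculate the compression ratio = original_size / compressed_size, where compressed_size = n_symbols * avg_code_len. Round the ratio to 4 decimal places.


original_size = n_symbols * orig_bits = 5223 * 32 = 167136 bits
compressed_size = n_symbols * avg_code_len = 5223 * 13.85 = 72338.55 bits
ratio = original_size / compressed_size = 167136 / 72338.55 = 2.3105

Compression ratio = 2.3105


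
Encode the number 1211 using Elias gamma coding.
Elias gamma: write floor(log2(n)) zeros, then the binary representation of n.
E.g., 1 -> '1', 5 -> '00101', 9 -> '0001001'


num_bits = floor(log2(1211)) + 1 = 11
leading_zeros = num_bits - 1 = 10
binary(1211) = 10010111011

Elias gamma(1211) = '0000000000' + '10010111011' = 000000000010010111011 (21 bits)


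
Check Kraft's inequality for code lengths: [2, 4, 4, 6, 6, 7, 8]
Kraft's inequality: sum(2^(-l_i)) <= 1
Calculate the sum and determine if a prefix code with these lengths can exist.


Sum = 2^(-2) + 2^(-4) + 2^(-4) + 2^(-6) + 2^(-6) + 2^(-7) + 2^(-8)
    = 0.25 + 0.0625 + 0.0625 + 0.015625 + 0.015625 + 0.0078125 + 0.00390625
    = 107/256 = 0.41796875
Since 0.41796875 <= 1, Kraft's inequality IS satisfied.
A prefix code with these lengths CAN exist.

Kraft sum = 0.41796875. Satisfied.


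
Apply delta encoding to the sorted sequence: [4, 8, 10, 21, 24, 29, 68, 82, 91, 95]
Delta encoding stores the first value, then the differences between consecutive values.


First value: 4
Deltas:
  8 - 4 = 4
  10 - 8 = 2
  21 - 10 = 11
  24 - 21 = 3
  29 - 24 = 5
  68 - 29 = 39
  82 - 68 = 14
  91 - 82 = 9
  95 - 91 = 4


Delta encoded: [4, 4, 2, 11, 3, 5, 39, 14, 9, 4]


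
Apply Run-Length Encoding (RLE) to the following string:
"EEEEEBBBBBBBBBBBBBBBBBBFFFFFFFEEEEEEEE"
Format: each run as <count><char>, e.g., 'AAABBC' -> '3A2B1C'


Scanning runs left to right:
  i=0: run of 'E' x 5 -> '5E'
  i=5: run of 'B' x 18 -> '18B'
  i=23: run of 'F' x 7 -> '7F'
  i=30: run of 'E' x 8 -> '8E'

RLE = 5E18B7F8E


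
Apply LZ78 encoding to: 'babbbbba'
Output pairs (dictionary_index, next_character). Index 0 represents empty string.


LZ78 encoding steps:
Dictionary: {0: ''}
Step 1: w='' (idx 0), next='b' -> output (0, 'b'), add 'b' as idx 1
Step 2: w='' (idx 0), next='a' -> output (0, 'a'), add 'a' as idx 2
Step 3: w='b' (idx 1), next='b' -> output (1, 'b'), add 'bb' as idx 3
Step 4: w='bb' (idx 3), next='b' -> output (3, 'b'), add 'bbb' as idx 4
Step 5: w='a' (idx 2), end of input -> output (2, '')


Encoded: [(0, 'b'), (0, 'a'), (1, 'b'), (3, 'b'), (2, '')]


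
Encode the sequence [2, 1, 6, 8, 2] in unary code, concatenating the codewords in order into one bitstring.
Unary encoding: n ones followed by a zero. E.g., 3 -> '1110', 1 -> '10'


Encode each number as n ones followed by a terminating 0:
  2 -> 110 (3 bits)
  1 -> 10 (2 bits)
  6 -> 1111110 (7 bits)
  8 -> 111111110 (9 bits)
  2 -> 110 (3 bits)
Total length = 3 + 2 + 7 + 9 + 3 = 24 bits.

Unary([2, 1, 6, 8, 2]) = 110101111110111111110110 (24 bits)


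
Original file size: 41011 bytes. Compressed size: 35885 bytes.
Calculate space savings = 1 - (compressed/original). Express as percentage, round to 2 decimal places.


ratio = compressed/original = 35885/41011 = 0.875009
savings = 1 - ratio = 1 - 0.875009 = 0.124991
as a percentage: 0.124991 * 100 = 12.5%

Space savings = 1 - 35885/41011 = 12.5%


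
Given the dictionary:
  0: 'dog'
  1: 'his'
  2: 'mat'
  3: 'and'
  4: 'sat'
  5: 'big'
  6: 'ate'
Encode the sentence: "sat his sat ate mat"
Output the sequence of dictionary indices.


Look up each word in the dictionary:
  'sat' -> 4
  'his' -> 1
  'sat' -> 4
  'ate' -> 6
  'mat' -> 2

Encoded: [4, 1, 4, 6, 2]


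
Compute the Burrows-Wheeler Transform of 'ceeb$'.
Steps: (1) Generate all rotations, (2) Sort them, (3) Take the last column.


Rotations (sorted):
  0: $ceeb -> last char: b
  1: b$cee -> last char: e
  2: ceeb$ -> last char: $
  3: eb$ce -> last char: e
  4: eeb$c -> last char: c


BWT = be$ec


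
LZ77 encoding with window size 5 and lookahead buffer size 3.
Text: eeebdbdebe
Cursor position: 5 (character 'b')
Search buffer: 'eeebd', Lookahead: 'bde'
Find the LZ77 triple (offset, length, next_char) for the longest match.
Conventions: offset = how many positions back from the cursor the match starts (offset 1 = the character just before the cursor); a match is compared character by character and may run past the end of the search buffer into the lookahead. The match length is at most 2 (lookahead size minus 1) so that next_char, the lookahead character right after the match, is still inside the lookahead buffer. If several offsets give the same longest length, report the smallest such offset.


Try each offset into the search buffer:
  offset=1 (pos 4, char 'd'): match length 0
  offset=2 (pos 3, char 'b'): match length 2
  offset=3 (pos 2, char 'e'): match length 0
  offset=4 (pos 1, char 'e'): match length 0
  offset=5 (pos 0, char 'e'): match length 0
Longest match has length 2 at offset 2.
next_char = character at position 5 + 2 = 7 -> 'e'

Best match: offset=2, length=2 (matching 'bd' starting at position 3)
LZ77 triple: (2, 2, 'e')


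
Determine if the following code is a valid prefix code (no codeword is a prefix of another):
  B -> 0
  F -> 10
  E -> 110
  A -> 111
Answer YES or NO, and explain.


Checking each pair (does one codeword prefix another?):
  B='0' vs F='10': no prefix
  B='0' vs E='110': no prefix
  B='0' vs A='111': no prefix
  F='10' vs B='0': no prefix
  F='10' vs E='110': no prefix
  F='10' vs A='111': no prefix
  E='110' vs B='0': no prefix
  E='110' vs F='10': no prefix
  E='110' vs A='111': no prefix
  A='111' vs B='0': no prefix
  A='111' vs F='10': no prefix
  A='111' vs E='110': no prefix
No violation found over all pairs.

YES -- this is a valid prefix code. No codeword is a prefix of any other codeword.


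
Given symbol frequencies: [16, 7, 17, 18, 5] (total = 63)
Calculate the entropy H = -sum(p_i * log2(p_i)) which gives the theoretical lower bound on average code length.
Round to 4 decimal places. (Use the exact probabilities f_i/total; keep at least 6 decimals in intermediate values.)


Per-symbol terms -p_i * log2(p_i) with p_i = f_i/63:
  p = 16/63 = 0.253968: log2(p) = -1.977280, -p*log2(p) = 0.502166
  p = 7/63 = 0.111111: log2(p) = -3.169925, -p*log2(p) = 0.352214
  p = 17/63 = 0.269841: log2(p) = -1.889817, -p*log2(p) = 0.509951
  p = 18/63 = 0.285714: log2(p) = -1.807355, -p*log2(p) = 0.516387
  p = 5/63 = 0.079365: log2(p) = -3.655352, -p*log2(p) = 0.290107
H = 0.502166 + 0.352214 + 0.509951 + 0.516387 + 0.290107 = 2.170825

H = 2.1708 bits/symbol


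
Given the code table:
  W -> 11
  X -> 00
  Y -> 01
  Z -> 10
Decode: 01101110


Decoding:
01 -> Y
10 -> Z
11 -> W
10 -> Z


Result: YZWZ


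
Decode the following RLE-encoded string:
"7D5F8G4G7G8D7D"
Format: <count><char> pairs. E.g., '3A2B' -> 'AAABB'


Expanding each <count><char> pair:
  7D -> 'DDDDDDD'
  5F -> 'FFFFF'
  8G -> 'GGGGGGGG'
  4G -> 'GGGG'
  7G -> 'GGGGGGG'
  8D -> 'DDDDDDDD'
  7D -> 'DDDDDDD'

Decoded = DDDDDDDFFFFFGGGGGGGGGGGGGGGGGGGDDDDDDDDDDDDDDD


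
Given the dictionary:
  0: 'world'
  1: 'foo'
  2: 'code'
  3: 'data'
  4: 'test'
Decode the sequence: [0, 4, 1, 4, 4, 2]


Look up each index in the dictionary:
  0 -> 'world'
  4 -> 'test'
  1 -> 'foo'
  4 -> 'test'
  4 -> 'test'
  2 -> 'code'

Decoded: "world test foo test test code"


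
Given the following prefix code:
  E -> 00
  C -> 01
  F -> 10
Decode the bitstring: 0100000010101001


Decoding step by step:
Bits 01 -> C
Bits 00 -> E
Bits 00 -> E
Bits 00 -> E
Bits 10 -> F
Bits 10 -> F
Bits 10 -> F
Bits 01 -> C


Decoded message: CEEEFFFC


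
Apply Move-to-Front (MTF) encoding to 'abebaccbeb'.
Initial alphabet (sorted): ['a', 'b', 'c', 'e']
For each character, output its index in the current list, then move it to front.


MTF encoding:
'a': index 0 in ['a', 'b', 'c', 'e'] -> ['a', 'b', 'c', 'e']
'b': index 1 in ['a', 'b', 'c', 'e'] -> ['b', 'a', 'c', 'e']
'e': index 3 in ['b', 'a', 'c', 'e'] -> ['e', 'b', 'a', 'c']
'b': index 1 in ['e', 'b', 'a', 'c'] -> ['b', 'e', 'a', 'c']
'a': index 2 in ['b', 'e', 'a', 'c'] -> ['a', 'b', 'e', 'c']
'c': index 3 in ['a', 'b', 'e', 'c'] -> ['c', 'a', 'b', 'e']
'c': index 0 in ['c', 'a', 'b', 'e'] -> ['c', 'a', 'b', 'e']
'b': index 2 in ['c', 'a', 'b', 'e'] -> ['b', 'c', 'a', 'e']
'e': index 3 in ['b', 'c', 'a', 'e'] -> ['e', 'b', 'c', 'a']
'b': index 1 in ['e', 'b', 'c', 'a'] -> ['b', 'e', 'c', 'a']


Output: [0, 1, 3, 1, 2, 3, 0, 2, 3, 1]


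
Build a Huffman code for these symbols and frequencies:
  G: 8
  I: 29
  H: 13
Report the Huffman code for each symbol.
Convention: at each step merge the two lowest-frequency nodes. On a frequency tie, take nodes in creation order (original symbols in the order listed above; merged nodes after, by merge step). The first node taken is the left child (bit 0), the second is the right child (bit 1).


Huffman tree construction:
Step 1: Merge G(8) + H(13) = 21
Step 2: Merge (G+H)(21) + I(29) = 50
Read each symbol's code off the tree from the root (left child = 0, right child = 1).

Codes:
  G: 00 (length 2)
  I: 1 (length 1)
  H: 01 (length 2)
Average code length: 71/50 = 1.4200 bits/symbol


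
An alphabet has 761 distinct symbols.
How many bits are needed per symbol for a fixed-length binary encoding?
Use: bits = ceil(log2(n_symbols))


log2(761) = 9.5718
Bracket: 2^9 = 512 < 761 <= 2^10 = 1024
So ceil(log2(761)) = 10

bits = ceil(log2(761)) = ceil(9.5718) = 10 bits


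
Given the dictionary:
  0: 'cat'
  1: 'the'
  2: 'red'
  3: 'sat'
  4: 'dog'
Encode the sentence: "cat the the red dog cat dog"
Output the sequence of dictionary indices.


Look up each word in the dictionary:
  'cat' -> 0
  'the' -> 1
  'the' -> 1
  'red' -> 2
  'dog' -> 4
  'cat' -> 0
  'dog' -> 4

Encoded: [0, 1, 1, 2, 4, 0, 4]


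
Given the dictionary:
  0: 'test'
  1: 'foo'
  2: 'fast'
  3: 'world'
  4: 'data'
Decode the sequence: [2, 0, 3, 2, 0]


Look up each index in the dictionary:
  2 -> 'fast'
  0 -> 'test'
  3 -> 'world'
  2 -> 'fast'
  0 -> 'test'

Decoded: "fast test world fast test"


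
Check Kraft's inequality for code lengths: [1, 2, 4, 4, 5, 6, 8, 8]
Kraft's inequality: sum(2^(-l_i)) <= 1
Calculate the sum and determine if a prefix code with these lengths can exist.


Sum = 2^(-1) + 2^(-2) + 2^(-4) + 2^(-4) + 2^(-5) + 2^(-6) + 2^(-8) + 2^(-8)
    = 0.5 + 0.25 + 0.0625 + 0.0625 + 0.03125 + 0.015625 + 0.00390625 + 0.00390625
    = 238/256 = 0.9296875
Since 0.9296875 <= 1, Kraft's inequality IS satisfied.
A prefix code with these lengths CAN exist.

Kraft sum = 0.9296875. Satisfied.


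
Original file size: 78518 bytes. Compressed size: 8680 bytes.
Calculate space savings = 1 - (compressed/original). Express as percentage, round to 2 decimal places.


ratio = compressed/original = 8680/78518 = 0.110548
savings = 1 - ratio = 1 - 0.110548 = 0.889452
as a percentage: 0.889452 * 100 = 88.95%

Space savings = 1 - 8680/78518 = 88.95%


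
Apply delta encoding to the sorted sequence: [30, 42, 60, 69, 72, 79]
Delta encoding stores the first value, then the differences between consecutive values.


First value: 30
Deltas:
  42 - 30 = 12
  60 - 42 = 18
  69 - 60 = 9
  72 - 69 = 3
  79 - 72 = 7


Delta encoded: [30, 12, 18, 9, 3, 7]


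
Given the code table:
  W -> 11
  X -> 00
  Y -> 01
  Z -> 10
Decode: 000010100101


Decoding:
00 -> X
00 -> X
10 -> Z
10 -> Z
01 -> Y
01 -> Y


Result: XXZZYY


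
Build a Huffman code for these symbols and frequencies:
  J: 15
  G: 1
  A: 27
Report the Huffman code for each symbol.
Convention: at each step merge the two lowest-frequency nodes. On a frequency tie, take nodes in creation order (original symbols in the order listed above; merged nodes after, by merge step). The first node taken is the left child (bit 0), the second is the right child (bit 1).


Huffman tree construction:
Step 1: Merge G(1) + J(15) = 16
Step 2: Merge (G+J)(16) + A(27) = 43
Read each symbol's code off the tree from the root (left child = 0, right child = 1).

Codes:
  J: 01 (length 2)
  G: 00 (length 2)
  A: 1 (length 1)
Average code length: 59/43 = 1.3721 bits/symbol


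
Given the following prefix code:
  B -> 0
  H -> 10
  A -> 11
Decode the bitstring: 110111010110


Decoding step by step:
Bits 11 -> A
Bits 0 -> B
Bits 11 -> A
Bits 10 -> H
Bits 10 -> H
Bits 11 -> A
Bits 0 -> B


Decoded message: ABAHHAB


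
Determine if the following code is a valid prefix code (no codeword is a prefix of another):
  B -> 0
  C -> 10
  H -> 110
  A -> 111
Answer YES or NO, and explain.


Checking each pair (does one codeword prefix another?):
  B='0' vs C='10': no prefix
  B='0' vs H='110': no prefix
  B='0' vs A='111': no prefix
  C='10' vs B='0': no prefix
  C='10' vs H='110': no prefix
  C='10' vs A='111': no prefix
  H='110' vs B='0': no prefix
  H='110' vs C='10': no prefix
  H='110' vs A='111': no prefix
  A='111' vs B='0': no prefix
  A='111' vs C='10': no prefix
  A='111' vs H='110': no prefix
No violation found over all pairs.

YES -- this is a valid prefix code. No codeword is a prefix of any other codeword.


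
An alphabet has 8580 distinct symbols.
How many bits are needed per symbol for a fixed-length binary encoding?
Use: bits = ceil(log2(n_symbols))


log2(8580) = 13.0668
Bracket: 2^13 = 8192 < 8580 <= 2^14 = 16384
So ceil(log2(8580)) = 14

bits = ceil(log2(8580)) = ceil(13.0668) = 14 bits


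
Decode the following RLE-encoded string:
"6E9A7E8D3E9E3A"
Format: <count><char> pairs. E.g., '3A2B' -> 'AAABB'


Expanding each <count><char> pair:
  6E -> 'EEEEEE'
  9A -> 'AAAAAAAAA'
  7E -> 'EEEEEEE'
  8D -> 'DDDDDDDD'
  3E -> 'EEE'
  9E -> 'EEEEEEEEE'
  3A -> 'AAA'

Decoded = EEEEEEAAAAAAAAAEEEEEEEDDDDDDDDEEEEEEEEEEEEAAA


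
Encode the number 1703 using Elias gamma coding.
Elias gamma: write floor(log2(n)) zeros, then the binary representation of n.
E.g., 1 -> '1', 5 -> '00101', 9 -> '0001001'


num_bits = floor(log2(1703)) + 1 = 11
leading_zeros = num_bits - 1 = 10
binary(1703) = 11010100111

Elias gamma(1703) = '0000000000' + '11010100111' = 000000000011010100111 (21 bits)


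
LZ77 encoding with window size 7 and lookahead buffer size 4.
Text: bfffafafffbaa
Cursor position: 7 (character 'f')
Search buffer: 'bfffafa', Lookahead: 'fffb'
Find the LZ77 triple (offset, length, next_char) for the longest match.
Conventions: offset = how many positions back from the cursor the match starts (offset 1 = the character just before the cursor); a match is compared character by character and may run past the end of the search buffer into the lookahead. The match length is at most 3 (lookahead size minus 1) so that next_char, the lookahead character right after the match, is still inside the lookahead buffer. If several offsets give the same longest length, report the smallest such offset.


Try each offset into the search buffer:
  offset=1 (pos 6, char 'a'): match length 0
  offset=2 (pos 5, char 'f'): match length 1
  offset=3 (pos 4, char 'a'): match length 0
  offset=4 (pos 3, char 'f'): match length 1
  offset=5 (pos 2, char 'f'): match length 2
  offset=6 (pos 1, char 'f'): match length 3
  offset=7 (pos 0, char 'b'): match length 0
Longest match has length 3 at offset 6.
next_char = character at position 7 + 3 = 10 -> 'b'

Best match: offset=6, length=3 (matching 'fff' starting at position 1)
LZ77 triple: (6, 3, 'b')


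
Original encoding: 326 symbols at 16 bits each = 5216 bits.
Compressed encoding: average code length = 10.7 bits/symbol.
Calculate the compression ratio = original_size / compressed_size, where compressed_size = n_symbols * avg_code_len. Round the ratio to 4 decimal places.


original_size = n_symbols * orig_bits = 326 * 16 = 5216 bits
compressed_size = n_symbols * avg_code_len = 326 * 10.7 = 3488.2 bits
ratio = original_size / compressed_size = 5216 / 3488.2 = 1.4953

Compression ratio = 1.4953


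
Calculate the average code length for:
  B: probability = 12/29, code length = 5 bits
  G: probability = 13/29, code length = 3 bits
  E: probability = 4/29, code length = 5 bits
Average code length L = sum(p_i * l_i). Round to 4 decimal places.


Weighted contributions p_i * l_i:
  B: (12/29) * 5 = 60/29
  G: (13/29) * 3 = 39/29
  E: (4/29) * 5 = 20/29
Sum = (60 + 39 + 20)/29 = 119/29

L = 119/29 = 4.1034 bits/symbol


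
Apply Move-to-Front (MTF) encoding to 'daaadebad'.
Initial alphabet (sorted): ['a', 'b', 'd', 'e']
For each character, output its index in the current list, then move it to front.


MTF encoding:
'd': index 2 in ['a', 'b', 'd', 'e'] -> ['d', 'a', 'b', 'e']
'a': index 1 in ['d', 'a', 'b', 'e'] -> ['a', 'd', 'b', 'e']
'a': index 0 in ['a', 'd', 'b', 'e'] -> ['a', 'd', 'b', 'e']
'a': index 0 in ['a', 'd', 'b', 'e'] -> ['a', 'd', 'b', 'e']
'd': index 1 in ['a', 'd', 'b', 'e'] -> ['d', 'a', 'b', 'e']
'e': index 3 in ['d', 'a', 'b', 'e'] -> ['e', 'd', 'a', 'b']
'b': index 3 in ['e', 'd', 'a', 'b'] -> ['b', 'e', 'd', 'a']
'a': index 3 in ['b', 'e', 'd', 'a'] -> ['a', 'b', 'e', 'd']
'd': index 3 in ['a', 'b', 'e', 'd'] -> ['d', 'a', 'b', 'e']


Output: [2, 1, 0, 0, 1, 3, 3, 3, 3]


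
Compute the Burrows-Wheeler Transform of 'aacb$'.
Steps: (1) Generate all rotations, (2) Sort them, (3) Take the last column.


Rotations (sorted):
  0: $aacb -> last char: b
  1: aacb$ -> last char: $
  2: acb$a -> last char: a
  3: b$aac -> last char: c
  4: cb$aa -> last char: a


BWT = b$aca


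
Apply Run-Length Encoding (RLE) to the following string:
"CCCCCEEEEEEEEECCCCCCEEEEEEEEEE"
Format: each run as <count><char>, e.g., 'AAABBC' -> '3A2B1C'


Scanning runs left to right:
  i=0: run of 'C' x 5 -> '5C'
  i=5: run of 'E' x 9 -> '9E'
  i=14: run of 'C' x 6 -> '6C'
  i=20: run of 'E' x 10 -> '10E'

RLE = 5C9E6C10E


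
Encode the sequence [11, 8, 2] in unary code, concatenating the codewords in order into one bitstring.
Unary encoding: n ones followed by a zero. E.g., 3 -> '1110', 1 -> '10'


Encode each number as n ones followed by a terminating 0:
  11 -> 111111111110 (12 bits)
  8 -> 111111110 (9 bits)
  2 -> 110 (3 bits)
Total length = 12 + 9 + 3 = 24 bits.

Unary([11, 8, 2]) = 111111111110111111110110 (24 bits)


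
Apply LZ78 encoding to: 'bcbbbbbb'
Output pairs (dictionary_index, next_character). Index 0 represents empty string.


LZ78 encoding steps:
Dictionary: {0: ''}
Step 1: w='' (idx 0), next='b' -> output (0, 'b'), add 'b' as idx 1
Step 2: w='' (idx 0), next='c' -> output (0, 'c'), add 'c' as idx 2
Step 3: w='b' (idx 1), next='b' -> output (1, 'b'), add 'bb' as idx 3
Step 4: w='bb' (idx 3), next='b' -> output (3, 'b'), add 'bbb' as idx 4
Step 5: w='b' (idx 1), end of input -> output (1, '')


Encoded: [(0, 'b'), (0, 'c'), (1, 'b'), (3, 'b'), (1, '')]


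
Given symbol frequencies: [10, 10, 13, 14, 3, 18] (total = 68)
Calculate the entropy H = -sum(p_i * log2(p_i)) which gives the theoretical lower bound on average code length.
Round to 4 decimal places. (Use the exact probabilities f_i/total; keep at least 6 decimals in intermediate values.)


Per-symbol terms -p_i * log2(p_i) with p_i = f_i/68:
  p = 10/68 = 0.147059: log2(p) = -2.765535, -p*log2(p) = 0.406696
  p = 10/68 = 0.147059: log2(p) = -2.765535, -p*log2(p) = 0.406696
  p = 13/68 = 0.191176: log2(p) = -2.387023, -p*log2(p) = 0.456343
  p = 14/68 = 0.205882: log2(p) = -2.280108, -p*log2(p) = 0.469434
  p = 3/68 = 0.044118: log2(p) = -4.502500, -p*log2(p) = 0.198640
  p = 18/68 = 0.264706: log2(p) = -1.917538, -p*log2(p) = 0.507584
H = 0.406696 + 0.406696 + 0.456343 + 0.469434 + 0.198640 + 0.507584 = 2.445393

H = 2.4454 bits/symbol


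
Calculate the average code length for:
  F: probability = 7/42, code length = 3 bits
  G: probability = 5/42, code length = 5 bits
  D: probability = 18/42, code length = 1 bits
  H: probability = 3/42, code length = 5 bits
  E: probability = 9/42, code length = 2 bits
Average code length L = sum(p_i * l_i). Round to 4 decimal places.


Weighted contributions p_i * l_i:
  F: (7/42) * 3 = 21/42
  G: (5/42) * 5 = 25/42
  D: (18/42) * 1 = 18/42
  H: (3/42) * 5 = 15/42
  E: (9/42) * 2 = 18/42
Sum = (21 + 25 + 18 + 15 + 18)/42 = 97/42

L = 97/42 = 2.3095 bits/symbol


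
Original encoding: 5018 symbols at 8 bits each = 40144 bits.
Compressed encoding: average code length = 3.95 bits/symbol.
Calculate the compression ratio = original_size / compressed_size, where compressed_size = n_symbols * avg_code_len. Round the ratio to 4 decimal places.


original_size = n_symbols * orig_bits = 5018 * 8 = 40144 bits
compressed_size = n_symbols * avg_code_len = 5018 * 3.95 = 19821.1 bits
ratio = original_size / compressed_size = 40144 / 19821.1 = 2.0253

Compression ratio = 2.0253


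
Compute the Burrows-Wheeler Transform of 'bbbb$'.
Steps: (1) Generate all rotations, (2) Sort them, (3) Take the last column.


Rotations (sorted):
  0: $bbbb -> last char: b
  1: b$bbb -> last char: b
  2: bb$bb -> last char: b
  3: bbb$b -> last char: b
  4: bbbb$ -> last char: $


BWT = bbbb$


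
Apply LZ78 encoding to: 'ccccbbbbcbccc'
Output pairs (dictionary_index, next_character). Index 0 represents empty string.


LZ78 encoding steps:
Dictionary: {0: ''}
Step 1: w='' (idx 0), next='c' -> output (0, 'c'), add 'c' as idx 1
Step 2: w='c' (idx 1), next='c' -> output (1, 'c'), add 'cc' as idx 2
Step 3: w='c' (idx 1), next='b' -> output (1, 'b'), add 'cb' as idx 3
Step 4: w='' (idx 0), next='b' -> output (0, 'b'), add 'b' as idx 4
Step 5: w='b' (idx 4), next='b' -> output (4, 'b'), add 'bb' as idx 5
Step 6: w='cb' (idx 3), next='c' -> output (3, 'c'), add 'cbc' as idx 6
Step 7: w='cc' (idx 2), end of input -> output (2, '')


Encoded: [(0, 'c'), (1, 'c'), (1, 'b'), (0, 'b'), (4, 'b'), (3, 'c'), (2, '')]


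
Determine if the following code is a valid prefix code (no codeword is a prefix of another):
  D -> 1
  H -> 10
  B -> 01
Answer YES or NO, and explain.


Checking each pair (does one codeword prefix another?):
  D='1' vs H='10': prefix -- VIOLATION

NO -- this is NOT a valid prefix code. D (1) is a prefix of H (10).


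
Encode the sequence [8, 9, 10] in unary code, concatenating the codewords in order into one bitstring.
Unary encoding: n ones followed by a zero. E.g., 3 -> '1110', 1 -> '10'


Encode each number as n ones followed by a terminating 0:
  8 -> 111111110 (9 bits)
  9 -> 1111111110 (10 bits)
  10 -> 11111111110 (11 bits)
Total length = 9 + 10 + 11 = 30 bits.

Unary([8, 9, 10]) = 111111110111111111011111111110 (30 bits)


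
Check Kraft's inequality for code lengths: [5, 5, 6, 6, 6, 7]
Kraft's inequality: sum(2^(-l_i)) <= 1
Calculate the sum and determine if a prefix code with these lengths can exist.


Sum = 2^(-5) + 2^(-5) + 2^(-6) + 2^(-6) + 2^(-6) + 2^(-7)
    = 0.03125 + 0.03125 + 0.015625 + 0.015625 + 0.015625 + 0.0078125
    = 15/128 = 0.1171875
Since 0.1171875 <= 1, Kraft's inequality IS satisfied.
A prefix code with these lengths CAN exist.

Kraft sum = 0.1171875. Satisfied.


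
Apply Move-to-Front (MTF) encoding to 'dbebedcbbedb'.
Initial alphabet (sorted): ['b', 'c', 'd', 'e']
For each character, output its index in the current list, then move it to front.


MTF encoding:
'd': index 2 in ['b', 'c', 'd', 'e'] -> ['d', 'b', 'c', 'e']
'b': index 1 in ['d', 'b', 'c', 'e'] -> ['b', 'd', 'c', 'e']
'e': index 3 in ['b', 'd', 'c', 'e'] -> ['e', 'b', 'd', 'c']
'b': index 1 in ['e', 'b', 'd', 'c'] -> ['b', 'e', 'd', 'c']
'e': index 1 in ['b', 'e', 'd', 'c'] -> ['e', 'b', 'd', 'c']
'd': index 2 in ['e', 'b', 'd', 'c'] -> ['d', 'e', 'b', 'c']
'c': index 3 in ['d', 'e', 'b', 'c'] -> ['c', 'd', 'e', 'b']
'b': index 3 in ['c', 'd', 'e', 'b'] -> ['b', 'c', 'd', 'e']
'b': index 0 in ['b', 'c', 'd', 'e'] -> ['b', 'c', 'd', 'e']
'e': index 3 in ['b', 'c', 'd', 'e'] -> ['e', 'b', 'c', 'd']
'd': index 3 in ['e', 'b', 'c', 'd'] -> ['d', 'e', 'b', 'c']
'b': index 2 in ['d', 'e', 'b', 'c'] -> ['b', 'd', 'e', 'c']


Output: [2, 1, 3, 1, 1, 2, 3, 3, 0, 3, 3, 2]


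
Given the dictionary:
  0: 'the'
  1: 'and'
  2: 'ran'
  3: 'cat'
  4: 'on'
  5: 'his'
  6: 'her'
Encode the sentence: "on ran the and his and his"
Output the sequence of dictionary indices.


Look up each word in the dictionary:
  'on' -> 4
  'ran' -> 2
  'the' -> 0
  'and' -> 1
  'his' -> 5
  'and' -> 1
  'his' -> 5

Encoded: [4, 2, 0, 1, 5, 1, 5]


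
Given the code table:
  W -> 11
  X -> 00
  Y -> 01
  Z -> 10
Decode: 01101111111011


Decoding:
01 -> Y
10 -> Z
11 -> W
11 -> W
11 -> W
10 -> Z
11 -> W


Result: YZWWWZW


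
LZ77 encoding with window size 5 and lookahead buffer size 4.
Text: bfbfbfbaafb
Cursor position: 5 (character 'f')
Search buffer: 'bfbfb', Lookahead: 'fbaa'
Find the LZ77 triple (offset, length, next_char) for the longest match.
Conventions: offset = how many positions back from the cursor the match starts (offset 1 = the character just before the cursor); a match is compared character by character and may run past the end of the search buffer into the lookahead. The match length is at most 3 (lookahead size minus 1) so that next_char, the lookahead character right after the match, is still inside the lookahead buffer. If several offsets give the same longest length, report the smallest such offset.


Try each offset into the search buffer:
  offset=1 (pos 4, char 'b'): match length 0
  offset=2 (pos 3, char 'f'): match length 2
  offset=3 (pos 2, char 'b'): match length 0
  offset=4 (pos 1, char 'f'): match length 2
  offset=5 (pos 0, char 'b'): match length 0
Longest match has length 2, found at offsets 2, 4; take the smallest, offset 2.
next_char = character at position 5 + 2 = 7 -> 'a'

Best match: offset=2, length=2 (matching 'fb' starting at position 3)
LZ77 triple: (2, 2, 'a')


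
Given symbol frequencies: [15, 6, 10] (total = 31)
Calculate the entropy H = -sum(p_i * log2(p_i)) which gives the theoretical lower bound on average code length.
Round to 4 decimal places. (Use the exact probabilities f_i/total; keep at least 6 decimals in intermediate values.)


Per-symbol terms -p_i * log2(p_i) with p_i = f_i/31:
  p = 15/31 = 0.483871: log2(p) = -1.047306, -p*log2(p) = 0.506761
  p = 6/31 = 0.193548: log2(p) = -2.369234, -p*log2(p) = 0.458561
  p = 10/31 = 0.322581: log2(p) = -1.632268, -p*log2(p) = 0.526538
H = 0.506761 + 0.458561 + 0.526538 = 1.491860

H = 1.4919 bits/symbol


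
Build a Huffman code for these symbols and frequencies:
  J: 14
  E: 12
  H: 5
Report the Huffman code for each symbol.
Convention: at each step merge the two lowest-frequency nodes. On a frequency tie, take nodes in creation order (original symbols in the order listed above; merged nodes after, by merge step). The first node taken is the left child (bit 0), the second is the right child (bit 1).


Huffman tree construction:
Step 1: Merge H(5) + E(12) = 17
Step 2: Merge J(14) + (H+E)(17) = 31
Read each symbol's code off the tree from the root (left child = 0, right child = 1).

Codes:
  J: 0 (length 1)
  E: 11 (length 2)
  H: 10 (length 2)
Average code length: 48/31 = 1.5484 bits/symbol


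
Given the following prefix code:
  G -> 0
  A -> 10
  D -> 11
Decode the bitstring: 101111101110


Decoding step by step:
Bits 10 -> A
Bits 11 -> D
Bits 11 -> D
Bits 10 -> A
Bits 11 -> D
Bits 10 -> A


Decoded message: ADDADA


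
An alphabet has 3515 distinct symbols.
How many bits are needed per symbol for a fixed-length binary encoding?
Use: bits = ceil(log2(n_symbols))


log2(3515) = 11.7793
Bracket: 2^11 = 2048 < 3515 <= 2^12 = 4096
So ceil(log2(3515)) = 12

bits = ceil(log2(3515)) = ceil(11.7793) = 12 bits


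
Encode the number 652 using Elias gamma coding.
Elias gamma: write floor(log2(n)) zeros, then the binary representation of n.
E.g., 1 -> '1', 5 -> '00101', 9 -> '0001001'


num_bits = floor(log2(652)) + 1 = 10
leading_zeros = num_bits - 1 = 9
binary(652) = 1010001100

Elias gamma(652) = '000000000' + '1010001100' = 0000000001010001100 (19 bits)


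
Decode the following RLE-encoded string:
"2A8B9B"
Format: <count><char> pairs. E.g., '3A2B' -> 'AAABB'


Expanding each <count><char> pair:
  2A -> 'AA'
  8B -> 'BBBBBBBB'
  9B -> 'BBBBBBBBB'

Decoded = AABBBBBBBBBBBBBBBBB


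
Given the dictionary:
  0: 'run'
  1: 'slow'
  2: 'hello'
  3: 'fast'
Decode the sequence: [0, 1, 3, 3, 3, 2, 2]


Look up each index in the dictionary:
  0 -> 'run'
  1 -> 'slow'
  3 -> 'fast'
  3 -> 'fast'
  3 -> 'fast'
  2 -> 'hello'
  2 -> 'hello'

Decoded: "run slow fast fast fast hello hello"


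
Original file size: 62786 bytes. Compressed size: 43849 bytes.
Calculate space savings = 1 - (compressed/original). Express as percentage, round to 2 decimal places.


ratio = compressed/original = 43849/62786 = 0.698388
savings = 1 - ratio = 1 - 0.698388 = 0.301612
as a percentage: 0.301612 * 100 = 30.16%

Space savings = 1 - 43849/62786 = 30.16%


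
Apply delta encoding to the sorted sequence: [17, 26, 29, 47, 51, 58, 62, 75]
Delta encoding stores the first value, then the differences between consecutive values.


First value: 17
Deltas:
  26 - 17 = 9
  29 - 26 = 3
  47 - 29 = 18
  51 - 47 = 4
  58 - 51 = 7
  62 - 58 = 4
  75 - 62 = 13


Delta encoded: [17, 9, 3, 18, 4, 7, 4, 13]


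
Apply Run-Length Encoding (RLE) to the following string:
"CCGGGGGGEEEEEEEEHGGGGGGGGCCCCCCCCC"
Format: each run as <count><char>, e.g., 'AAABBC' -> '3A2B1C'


Scanning runs left to right:
  i=0: run of 'C' x 2 -> '2C'
  i=2: run of 'G' x 6 -> '6G'
  i=8: run of 'E' x 8 -> '8E'
  i=16: run of 'H' x 1 -> '1H'
  i=17: run of 'G' x 8 -> '8G'
  i=25: run of 'C' x 9 -> '9C'

RLE = 2C6G8E1H8G9C


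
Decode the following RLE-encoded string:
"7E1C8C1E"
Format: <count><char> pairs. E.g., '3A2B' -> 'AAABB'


Expanding each <count><char> pair:
  7E -> 'EEEEEEE'
  1C -> 'C'
  8C -> 'CCCCCCCC'
  1E -> 'E'

Decoded = EEEEEEECCCCCCCCCE


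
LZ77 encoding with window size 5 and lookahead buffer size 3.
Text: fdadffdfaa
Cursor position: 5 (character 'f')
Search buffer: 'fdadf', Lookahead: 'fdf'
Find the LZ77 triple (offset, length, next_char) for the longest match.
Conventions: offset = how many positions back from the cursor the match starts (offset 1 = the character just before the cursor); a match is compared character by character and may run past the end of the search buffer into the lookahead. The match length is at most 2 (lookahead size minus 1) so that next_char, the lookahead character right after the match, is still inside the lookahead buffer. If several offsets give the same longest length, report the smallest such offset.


Try each offset into the search buffer:
  offset=1 (pos 4, char 'f'): match length 1
  offset=2 (pos 3, char 'd'): match length 0
  offset=3 (pos 2, char 'a'): match length 0
  offset=4 (pos 1, char 'd'): match length 0
  offset=5 (pos 0, char 'f'): match length 2
Longest match has length 2 at offset 5.
next_char = character at position 5 + 2 = 7 -> 'f'

Best match: offset=5, length=2 (matching 'fd' starting at position 0)
LZ77 triple: (5, 2, 'f')


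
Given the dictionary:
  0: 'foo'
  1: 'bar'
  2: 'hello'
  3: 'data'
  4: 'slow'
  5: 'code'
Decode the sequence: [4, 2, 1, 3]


Look up each index in the dictionary:
  4 -> 'slow'
  2 -> 'hello'
  1 -> 'bar'
  3 -> 'data'

Decoded: "slow hello bar data"


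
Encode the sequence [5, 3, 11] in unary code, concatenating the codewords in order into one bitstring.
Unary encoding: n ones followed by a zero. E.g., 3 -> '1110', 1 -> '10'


Encode each number as n ones followed by a terminating 0:
  5 -> 111110 (6 bits)
  3 -> 1110 (4 bits)
  11 -> 111111111110 (12 bits)
Total length = 6 + 4 + 12 = 22 bits.

Unary([5, 3, 11]) = 1111101110111111111110 (22 bits)


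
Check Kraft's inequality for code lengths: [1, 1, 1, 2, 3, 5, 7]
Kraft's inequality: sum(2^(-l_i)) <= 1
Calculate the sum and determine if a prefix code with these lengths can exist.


Sum = 2^(-1) + 2^(-1) + 2^(-1) + 2^(-2) + 2^(-3) + 2^(-5) + 2^(-7)
    = 0.5 + 0.5 + 0.5 + 0.25 + 0.125 + 0.03125 + 0.0078125
    = 245/128 = 1.9140625
Since 1.9140625 > 1, Kraft's inequality is NOT satisfied.
A prefix code with these lengths CANNOT exist.

Kraft sum = 1.9140625. Not satisfied.


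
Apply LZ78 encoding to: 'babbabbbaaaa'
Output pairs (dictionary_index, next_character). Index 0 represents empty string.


LZ78 encoding steps:
Dictionary: {0: ''}
Step 1: w='' (idx 0), next='b' -> output (0, 'b'), add 'b' as idx 1
Step 2: w='' (idx 0), next='a' -> output (0, 'a'), add 'a' as idx 2
Step 3: w='b' (idx 1), next='b' -> output (1, 'b'), add 'bb' as idx 3
Step 4: w='a' (idx 2), next='b' -> output (2, 'b'), add 'ab' as idx 4
Step 5: w='bb' (idx 3), next='a' -> output (3, 'a'), add 'bba' as idx 5
Step 6: w='a' (idx 2), next='a' -> output (2, 'a'), add 'aa' as idx 6
Step 7: w='a' (idx 2), end of input -> output (2, '')


Encoded: [(0, 'b'), (0, 'a'), (1, 'b'), (2, 'b'), (3, 'a'), (2, 'a'), (2, '')]


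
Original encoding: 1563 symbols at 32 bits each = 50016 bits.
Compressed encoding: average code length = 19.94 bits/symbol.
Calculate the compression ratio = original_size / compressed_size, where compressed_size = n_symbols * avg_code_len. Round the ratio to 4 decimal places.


original_size = n_symbols * orig_bits = 1563 * 32 = 50016 bits
compressed_size = n_symbols * avg_code_len = 1563 * 19.94 = 31166.22 bits
ratio = original_size / compressed_size = 50016 / 31166.22 = 1.6048

Compression ratio = 1.6048


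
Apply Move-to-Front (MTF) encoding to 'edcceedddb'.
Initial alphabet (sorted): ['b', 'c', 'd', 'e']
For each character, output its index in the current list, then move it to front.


MTF encoding:
'e': index 3 in ['b', 'c', 'd', 'e'] -> ['e', 'b', 'c', 'd']
'd': index 3 in ['e', 'b', 'c', 'd'] -> ['d', 'e', 'b', 'c']
'c': index 3 in ['d', 'e', 'b', 'c'] -> ['c', 'd', 'e', 'b']
'c': index 0 in ['c', 'd', 'e', 'b'] -> ['c', 'd', 'e', 'b']
'e': index 2 in ['c', 'd', 'e', 'b'] -> ['e', 'c', 'd', 'b']
'e': index 0 in ['e', 'c', 'd', 'b'] -> ['e', 'c', 'd', 'b']
'd': index 2 in ['e', 'c', 'd', 'b'] -> ['d', 'e', 'c', 'b']
'd': index 0 in ['d', 'e', 'c', 'b'] -> ['d', 'e', 'c', 'b']
'd': index 0 in ['d', 'e', 'c', 'b'] -> ['d', 'e', 'c', 'b']
'b': index 3 in ['d', 'e', 'c', 'b'] -> ['b', 'd', 'e', 'c']


Output: [3, 3, 3, 0, 2, 0, 2, 0, 0, 3]


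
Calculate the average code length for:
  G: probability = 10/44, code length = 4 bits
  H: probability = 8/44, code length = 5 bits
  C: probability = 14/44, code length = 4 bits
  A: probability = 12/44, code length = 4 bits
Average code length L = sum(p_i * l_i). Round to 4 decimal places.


Weighted contributions p_i * l_i:
  G: (10/44) * 4 = 40/44
  H: (8/44) * 5 = 40/44
  C: (14/44) * 4 = 56/44
  A: (12/44) * 4 = 48/44
Sum = (40 + 40 + 56 + 48)/44 = 184/44

L = 184/44 = 4.1818 bits/symbol


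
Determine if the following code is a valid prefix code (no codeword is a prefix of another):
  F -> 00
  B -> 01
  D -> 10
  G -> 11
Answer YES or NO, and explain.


Checking each pair (does one codeword prefix another?):
  F='00' vs B='01': no prefix
  F='00' vs D='10': no prefix
  F='00' vs G='11': no prefix
  B='01' vs F='00': no prefix
  B='01' vs D='10': no prefix
  B='01' vs G='11': no prefix
  D='10' vs F='00': no prefix
  D='10' vs B='01': no prefix
  D='10' vs G='11': no prefix
  G='11' vs F='00': no prefix
  G='11' vs B='01': no prefix
  G='11' vs D='10': no prefix
No violation found over all pairs.

YES -- this is a valid prefix code. No codeword is a prefix of any other codeword.


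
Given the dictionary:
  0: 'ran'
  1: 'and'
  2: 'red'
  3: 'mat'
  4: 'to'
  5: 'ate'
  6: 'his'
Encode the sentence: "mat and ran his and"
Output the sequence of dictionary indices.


Look up each word in the dictionary:
  'mat' -> 3
  'and' -> 1
  'ran' -> 0
  'his' -> 6
  'and' -> 1

Encoded: [3, 1, 0, 6, 1]


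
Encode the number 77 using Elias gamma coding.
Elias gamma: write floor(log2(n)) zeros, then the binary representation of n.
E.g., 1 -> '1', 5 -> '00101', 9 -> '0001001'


num_bits = floor(log2(77)) + 1 = 7
leading_zeros = num_bits - 1 = 6
binary(77) = 1001101

Elias gamma(77) = '000000' + '1001101' = 0000001001101 (13 bits)


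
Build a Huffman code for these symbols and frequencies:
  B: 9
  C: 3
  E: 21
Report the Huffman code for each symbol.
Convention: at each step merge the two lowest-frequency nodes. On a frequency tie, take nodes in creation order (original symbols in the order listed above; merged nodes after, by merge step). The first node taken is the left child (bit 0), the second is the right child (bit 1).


Huffman tree construction:
Step 1: Merge C(3) + B(9) = 12
Step 2: Merge (C+B)(12) + E(21) = 33
Read each symbol's code off the tree from the root (left child = 0, right child = 1).

Codes:
  B: 01 (length 2)
  C: 00 (length 2)
  E: 1 (length 1)
Average code length: 45/33 = 1.3636 bits/symbol


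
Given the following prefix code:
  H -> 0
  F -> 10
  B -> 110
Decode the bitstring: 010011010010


Decoding step by step:
Bits 0 -> H
Bits 10 -> F
Bits 0 -> H
Bits 110 -> B
Bits 10 -> F
Bits 0 -> H
Bits 10 -> F


Decoded message: HFHBFHF


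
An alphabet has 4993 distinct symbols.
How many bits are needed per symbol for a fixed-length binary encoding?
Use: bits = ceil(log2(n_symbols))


log2(4993) = 12.2857
Bracket: 2^12 = 4096 < 4993 <= 2^13 = 8192
So ceil(log2(4993)) = 13

bits = ceil(log2(4993)) = ceil(12.2857) = 13 bits


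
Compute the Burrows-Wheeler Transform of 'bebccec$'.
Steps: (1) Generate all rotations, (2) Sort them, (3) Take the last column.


Rotations (sorted):
  0: $bebccec -> last char: c
  1: bccec$be -> last char: e
  2: bebccec$ -> last char: $
  3: c$bebcce -> last char: e
  4: ccec$beb -> last char: b
  5: cec$bebc -> last char: c
  6: ebccec$b -> last char: b
  7: ec$bebcc -> last char: c


BWT = ce$ebcbc


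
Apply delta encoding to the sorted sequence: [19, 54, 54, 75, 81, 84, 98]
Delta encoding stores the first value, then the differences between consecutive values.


First value: 19
Deltas:
  54 - 19 = 35
  54 - 54 = 0
  75 - 54 = 21
  81 - 75 = 6
  84 - 81 = 3
  98 - 84 = 14


Delta encoded: [19, 35, 0, 21, 6, 3, 14]


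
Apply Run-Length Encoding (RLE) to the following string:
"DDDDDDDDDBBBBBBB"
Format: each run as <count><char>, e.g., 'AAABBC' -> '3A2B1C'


Scanning runs left to right:
  i=0: run of 'D' x 9 -> '9D'
  i=9: run of 'B' x 7 -> '7B'

RLE = 9D7B


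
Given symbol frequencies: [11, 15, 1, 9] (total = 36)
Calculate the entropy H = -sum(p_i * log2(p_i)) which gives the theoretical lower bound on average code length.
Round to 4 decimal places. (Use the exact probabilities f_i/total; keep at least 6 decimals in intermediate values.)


Per-symbol terms -p_i * log2(p_i) with p_i = f_i/36:
  p = 11/36 = 0.305556: log2(p) = -1.710493, -p*log2(p) = 0.522651
  p = 15/36 = 0.416667: log2(p) = -1.263034, -p*log2(p) = 0.526264
  p = 1/36 = 0.027778: log2(p) = -5.169925, -p*log2(p) = 0.143609
  p = 9/36 = 0.250000: log2(p) = -2.000000, -p*log2(p) = 0.500000
H = 0.522651 + 0.526264 + 0.143609 + 0.500000 = 1.692524

H = 1.6925 bits/symbol


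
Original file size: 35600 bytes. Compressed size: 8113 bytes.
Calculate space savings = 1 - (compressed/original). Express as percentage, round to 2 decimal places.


ratio = compressed/original = 8113/35600 = 0.227893
savings = 1 - ratio = 1 - 0.227893 = 0.772107
as a percentage: 0.772107 * 100 = 77.21%

Space savings = 1 - 8113/35600 = 77.21%
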